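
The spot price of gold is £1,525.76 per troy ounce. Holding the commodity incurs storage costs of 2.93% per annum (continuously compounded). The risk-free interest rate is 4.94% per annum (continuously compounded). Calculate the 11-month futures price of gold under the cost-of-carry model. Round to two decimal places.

£1,639.90 per troy ounce

Net carry = r + u − y = 0.0494 + 0.0293 − 0.0000 = 0.0787
F = S·e^((r+u−y)T) = 1525.76 · e^(0.0787 × 11/12) = 1525.76 · e^0.07214167
= 1525.76 × 1.07480760 = £1,639.90 per troy ounce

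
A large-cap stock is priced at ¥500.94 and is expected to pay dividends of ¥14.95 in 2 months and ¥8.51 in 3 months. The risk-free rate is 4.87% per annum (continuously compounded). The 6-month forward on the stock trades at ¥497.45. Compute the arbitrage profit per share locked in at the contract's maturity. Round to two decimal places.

PV(dividends) I = 14.95·e^(−0.0487·2/12) + 8.51·e^(−0.0487·3/12) = 23.2362
Fair forward F* = (S − I)·e^(rT) = (500.94 − 23.2362)·e^0.024350 = 477.7038 × 1.024649 = 489.4787
Market ¥497.45 > fair 489.4787: forward overpriced → cash-and-carry (borrow at r, buy the stock and collect the dividends, short the forward).
Profit at T = |F_mkt − F*| = |497.45 − 489.4787| = ¥7.97 per share

¥7.97 per share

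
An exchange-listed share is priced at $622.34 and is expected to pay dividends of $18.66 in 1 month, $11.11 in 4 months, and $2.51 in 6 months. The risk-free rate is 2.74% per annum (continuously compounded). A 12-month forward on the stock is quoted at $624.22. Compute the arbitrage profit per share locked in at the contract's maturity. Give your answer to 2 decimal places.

$17.59 per share

PV(dividends) I = 18.66·e^(−0.0274·1/12) + 11.11·e^(−0.0274·4/12) + 2.51·e^(−0.0274·6/12) = 32.1023
Fair forward F* = (S − I)·e^(rT) = (622.34 − 32.1023)·e^0.027400 = 590.2377 × 1.027779 = 606.6339
Market $624.22 > fair 606.6339: forward overpriced → cash-and-carry (borrow at r, buy the stock and collect the dividends, short the forward).
Profit at T = |F_mkt − F*| = |624.22 − 606.6339| = $17.59 per share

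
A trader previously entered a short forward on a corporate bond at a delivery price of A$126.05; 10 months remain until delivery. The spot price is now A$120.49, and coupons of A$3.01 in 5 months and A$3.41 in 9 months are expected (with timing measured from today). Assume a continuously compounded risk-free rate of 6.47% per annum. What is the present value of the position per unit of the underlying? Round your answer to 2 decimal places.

A$5.12

PV(remaining coupons) I = 3.01·e^(−0.0647·5/12) + 3.41·e^(−0.0647·9/12) = 6.1784
Current forward F = (S − I)·e^(rT) = (120.49 − 6.1784)·e^(0.0647·10/12) = 114.3116 × 1.055397 = 120.6441
Value (long) = (F − K)·e^(−rT) = (120.6441 − 126.05) × 0.947511 = -5.1221
Short position value = −(long value) = A$5.12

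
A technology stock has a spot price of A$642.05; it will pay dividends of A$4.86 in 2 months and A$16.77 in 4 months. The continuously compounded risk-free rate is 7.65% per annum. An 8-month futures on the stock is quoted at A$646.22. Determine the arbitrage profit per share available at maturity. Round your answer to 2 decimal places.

PV(dividends) I = 4.86·e^(−0.0765·2/12) + 16.77·e^(−0.0765·4/12) = 21.1462
Fair futures F* = (S − I)·e^(rT) = (642.05 − 21.1462)·e^0.051000 = 620.9038 × 1.052323 = 653.3913
Market A$646.22 < fair 653.3913: forward underpriced → reverse cash-and-carry (short the stock, invest proceeds at r, pay the dividends, go long the forward).
Profit at T = |F_mkt − F*| = |646.22 − 653.3913| = A$7.17 per share

A$7.17 per share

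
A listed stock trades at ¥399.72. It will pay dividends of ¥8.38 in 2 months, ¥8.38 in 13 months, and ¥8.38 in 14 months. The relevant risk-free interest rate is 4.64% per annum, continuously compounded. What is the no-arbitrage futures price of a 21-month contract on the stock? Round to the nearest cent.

PV(dividends) I = 8.38·e^(−0.0464·2/12) + 8.38·e^(−0.0464·13/12) + 8.38·e^(−0.0464·14/12)
I = 8.3154 + 7.9692 + 7.9384 = 24.2230
F = (S − I)·e^(rT) = (399.72 − 24.2230) · e^(0.0464·21/12)
= 375.4970 · e^0.081200 = 375.4970 × 1.084588 = ¥407.26

¥407.26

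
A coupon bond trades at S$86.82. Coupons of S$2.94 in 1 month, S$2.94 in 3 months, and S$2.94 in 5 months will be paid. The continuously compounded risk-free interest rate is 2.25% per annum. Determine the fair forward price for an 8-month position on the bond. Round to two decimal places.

S$79.23

PV(coupons) I = 2.94·e^(−0.0225·1/12) + 2.94·e^(−0.0225·3/12) + 2.94·e^(−0.0225·5/12)
I = 2.9345 + 2.9235 + 2.9126 = 8.7706
F = (S − I)·e^(rT) = (86.82 − 8.7706) · e^(0.0225·8/12)
= 78.0494 · e^0.015000 = 78.0494 × 1.015113 = S$79.23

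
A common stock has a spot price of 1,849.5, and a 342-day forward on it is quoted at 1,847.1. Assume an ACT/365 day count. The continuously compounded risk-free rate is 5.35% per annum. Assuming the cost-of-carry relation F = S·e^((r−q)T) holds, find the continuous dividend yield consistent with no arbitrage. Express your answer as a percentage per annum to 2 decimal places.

From F = S·e^((r−q)T): (r − q) = ln(F/S)/T
ln(1847.1/1849.5) = ln(0.998702) = -0.001299
(r − q) = -0.001299 / (342/365) = -0.001386
q = r − ln(F/S)/T = 0.0535 + 0.001386 = 0.054886
q = 5.49%

5.49%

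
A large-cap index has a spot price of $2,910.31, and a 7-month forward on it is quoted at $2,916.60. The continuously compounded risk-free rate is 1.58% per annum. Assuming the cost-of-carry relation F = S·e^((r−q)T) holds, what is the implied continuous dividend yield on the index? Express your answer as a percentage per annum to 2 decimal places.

From F = S·e^((r−q)T): (r − q) = ln(F/S)/T
ln(2916.60/2910.31) = ln(1.002161) = 0.002159
(r − q) = 0.002159 / (7/12) = 0.003701
q = r − ln(F/S)/T = 0.0158 − 0.003701 = 0.012099
q = 1.21%

1.21%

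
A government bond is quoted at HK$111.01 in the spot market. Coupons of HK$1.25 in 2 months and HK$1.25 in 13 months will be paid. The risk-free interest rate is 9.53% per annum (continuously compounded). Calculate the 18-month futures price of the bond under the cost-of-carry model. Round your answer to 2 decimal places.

HK$125.35

PV(coupons) I = 1.25·e^(−0.0953·2/12) + 1.25·e^(−0.0953·13/12)
I = 1.2303 + 1.1274 = 2.3577
F = (S − I)·e^(rT) = (111.01 − 2.3577) · e^(0.0953·18/12)
= 108.6523 · e^0.142950 = 108.6523 × 1.153672 = HK$125.35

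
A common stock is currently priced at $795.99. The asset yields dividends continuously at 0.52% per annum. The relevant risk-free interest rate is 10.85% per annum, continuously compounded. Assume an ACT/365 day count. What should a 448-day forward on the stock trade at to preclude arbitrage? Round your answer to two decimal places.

F = S·e^((r − q)T) = 795.99 · e^((0.1085 − 0.0052) × 448/365)
= 795.99 · e^0.126790 = 795.99 × 1.135179
F = $903.59

$903.59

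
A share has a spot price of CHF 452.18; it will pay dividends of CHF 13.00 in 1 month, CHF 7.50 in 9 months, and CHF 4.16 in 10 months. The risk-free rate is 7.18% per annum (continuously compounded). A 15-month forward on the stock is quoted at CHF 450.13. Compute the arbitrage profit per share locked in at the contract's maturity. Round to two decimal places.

PV(dividends) I = 13.00·e^(−0.0718·1/12) + 7.50·e^(−0.0718·9/12) + 4.16·e^(−0.0718·10/12) = 23.9476
Fair forward F* = (S − I)·e^(rT) = (452.18 − 23.9476)·e^0.089750 = 428.2324 × 1.093901 = 468.4439
Market CHF 450.13 < fair 468.4439: forward underpriced → reverse cash-and-carry (short the stock, invest proceeds at r, pay the dividends, go long the forward).
Profit at T = |F_mkt − F*| = |450.13 − 468.4439| = CHF 18.31 per share

CHF 18.31 per share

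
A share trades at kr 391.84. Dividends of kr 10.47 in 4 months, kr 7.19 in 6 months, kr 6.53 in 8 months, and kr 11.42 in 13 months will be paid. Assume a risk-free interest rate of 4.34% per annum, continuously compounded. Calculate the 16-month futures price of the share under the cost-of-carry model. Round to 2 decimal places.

PV(dividends) I = 10.47·e^(−0.0434·4/12) + 7.19·e^(−0.0434·6/12) + 6.53·e^(−0.0434·8/12) + 11.42·e^(−0.0434·13/12)
I = 10.3196 + 7.0357 + 6.3438 + 10.8955 = 34.5946
F = (S − I)·e^(rT) = (391.84 − 34.5946) · e^(0.0434·16/12)
= 357.2454 · e^0.057867 = 357.2454 × 1.059574 = kr 378.53

kr 378.53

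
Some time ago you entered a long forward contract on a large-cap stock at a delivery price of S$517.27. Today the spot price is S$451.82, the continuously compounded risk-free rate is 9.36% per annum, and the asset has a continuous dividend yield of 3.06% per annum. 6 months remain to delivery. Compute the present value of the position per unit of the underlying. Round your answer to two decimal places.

-S$48.66

Current fair forward for the remaining 6 months: F = S·e^((r − q)·T), (r − q) = 0.0936 − 0.0306 = 0.0630
F = 451.82 · e^(0.0630 × 6/12) = 451.82 × 1.032001 = 466.2787
Value of long forward = (F − K)·e^(−rT) = (466.2787 − 517.27) · e^(−0.0936·6/12)
= -50.9913 × 0.954278 = -48.66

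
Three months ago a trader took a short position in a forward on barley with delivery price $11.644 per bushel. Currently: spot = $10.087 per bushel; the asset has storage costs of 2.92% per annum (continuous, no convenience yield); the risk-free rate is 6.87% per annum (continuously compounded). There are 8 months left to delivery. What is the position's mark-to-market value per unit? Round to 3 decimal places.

Current fair forward for the remaining 8 months: F = S·e^((r + u)·T), (r + u) = 0.0687 + 0.0292 = 0.0979
F = 10.087 · e^(0.0979 × 8/12) = 10.087 × 1.067444 = 10.7673
Value of long forward = (F − K)·e^(−rT) = (10.7673 − 11.644) · e^(−0.0687·8/12)
= -0.8767 × 0.955233 = -0.837
Short position value = −(long value) = $0.837

$0.837 per bushel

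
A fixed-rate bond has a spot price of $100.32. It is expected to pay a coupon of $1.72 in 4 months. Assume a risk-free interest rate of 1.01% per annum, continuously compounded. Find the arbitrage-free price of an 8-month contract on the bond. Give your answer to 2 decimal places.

PV(coupons) I = 1.72·e^(−0.0101·4/12)
I = 1.7142
F = (S − I)·e^(rT) = (100.32 − 1.7142) · e^(0.0101·8/12)
= 98.6058 · e^0.006733 = 98.6058 × 1.006756 = $99.27

$99.27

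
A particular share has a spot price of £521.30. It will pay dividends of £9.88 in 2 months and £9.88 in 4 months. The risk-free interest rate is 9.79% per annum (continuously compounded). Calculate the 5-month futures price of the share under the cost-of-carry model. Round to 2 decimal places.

£522.92

PV(dividends) I = 9.88·e^(−0.0979·2/12) + 9.88·e^(−0.0979·4/12)
I = 9.7201 + 9.5628 = 19.2829
F = (S − I)·e^(rT) = (521.30 − 19.2829) · e^(0.0979·5/12)
= 502.0171 · e^0.040792 = 502.0171 × 1.041635 = £522.92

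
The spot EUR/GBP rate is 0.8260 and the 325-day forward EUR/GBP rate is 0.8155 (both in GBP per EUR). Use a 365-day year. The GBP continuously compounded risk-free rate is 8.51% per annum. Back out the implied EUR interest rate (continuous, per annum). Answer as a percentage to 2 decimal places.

F = S·e^((r_GBP − r_EUR)T) ⇒ r_EUR = r_GBP − ln(F/S)/T
ln(0.8155/0.8260) = -0.012793; /(325/365) = -0.014368
r_EUR = 0.0851 + 0.014368 = 0.099468
r_EUR = 9.95%

9.95%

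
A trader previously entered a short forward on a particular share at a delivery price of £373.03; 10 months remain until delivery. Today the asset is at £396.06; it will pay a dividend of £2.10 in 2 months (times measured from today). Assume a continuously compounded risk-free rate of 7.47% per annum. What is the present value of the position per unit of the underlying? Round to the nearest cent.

PV(remaining dividends) I = 2.10·e^(−0.0747·2/12) = 2.0740
Current forward F = (S − I)·e^(rT) = (396.06 − 2.0740)·e^(0.0747·10/12) = 393.9860 × 1.064228 = 419.2909
Value (long) = (F − K)·e^(−rT) = (419.2909 − 373.03) × 0.939648 = 43.4690
Short position value = −(long value) = -£43.47

-£43.47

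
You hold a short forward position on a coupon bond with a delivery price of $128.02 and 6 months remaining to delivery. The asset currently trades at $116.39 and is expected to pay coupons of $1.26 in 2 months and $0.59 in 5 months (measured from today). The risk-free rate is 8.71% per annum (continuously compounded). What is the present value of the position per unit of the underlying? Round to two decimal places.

$7.99

PV(remaining coupons) I = 1.26·e^(−0.0871·2/12) + 0.59·e^(−0.0871·5/12) = 1.8108
Current forward F = (S − I)·e^(rT) = (116.39 − 1.8108)·e^(0.0871·6/12) = 114.5792 × 1.044512 = 119.6793
Value (long) = (F − K)·e^(−rT) = (119.6793 − 128.02) × 0.957385 = -7.9853
Short position value = −(long value) = $7.99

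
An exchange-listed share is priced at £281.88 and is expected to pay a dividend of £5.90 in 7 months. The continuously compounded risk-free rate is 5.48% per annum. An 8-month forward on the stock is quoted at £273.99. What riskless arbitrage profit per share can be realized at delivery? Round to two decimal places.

£12.45 per share

PV(dividends) I = 5.90·e^(−0.0548·7/12) = 5.7144
Fair forward F* = (S − I)·e^(rT) = (281.88 − 5.7144)·e^0.036533 = 276.1656 × 1.037209 = 286.4414
Market £273.99 < fair 286.4414: forward underpriced → reverse cash-and-carry (short the stock, invest proceeds at r, pay the dividends, go long the forward).
Profit at T = |F_mkt − F*| = |273.99 − 286.4414| = £12.45 per share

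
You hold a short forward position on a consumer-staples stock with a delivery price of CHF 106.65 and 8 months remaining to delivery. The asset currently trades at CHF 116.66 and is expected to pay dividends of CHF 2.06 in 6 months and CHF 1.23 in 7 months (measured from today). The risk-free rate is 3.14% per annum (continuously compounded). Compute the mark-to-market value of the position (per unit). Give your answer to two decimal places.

PV(remaining dividends) I = 2.06·e^(−0.0314·6/12) + 1.23·e^(−0.0314·7/12) = 3.2356
Current forward F = (S − I)·e^(rT) = (116.66 − 3.2356)·e^(0.0314·8/12) = 113.4244 × 1.021154 = 115.8238
Value (long) = (F − K)·e^(−rT) = (115.8238 − 106.65) × 0.979284 = 8.9838
Short position value = −(long value) = -CHF 8.98

-CHF 8.98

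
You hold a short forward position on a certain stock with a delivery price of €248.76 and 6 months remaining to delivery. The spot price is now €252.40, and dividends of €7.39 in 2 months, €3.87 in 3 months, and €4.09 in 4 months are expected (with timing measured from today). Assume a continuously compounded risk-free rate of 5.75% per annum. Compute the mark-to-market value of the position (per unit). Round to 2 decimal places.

€4.46

PV(remaining dividends) I = 7.39·e^(−0.0575·2/12) + 3.87·e^(−0.0575·3/12) + 4.09·e^(−0.0575·4/12) = 15.1466
Current forward F = (S − I)·e^(rT) = (252.40 − 15.1466)·e^(0.0575·6/12) = 237.2534 × 1.029167 = 244.1734
Value (long) = (F − K)·e^(−rT) = (244.1734 − 248.76) × 0.971659 = -4.4566
Short position value = −(long value) = €4.46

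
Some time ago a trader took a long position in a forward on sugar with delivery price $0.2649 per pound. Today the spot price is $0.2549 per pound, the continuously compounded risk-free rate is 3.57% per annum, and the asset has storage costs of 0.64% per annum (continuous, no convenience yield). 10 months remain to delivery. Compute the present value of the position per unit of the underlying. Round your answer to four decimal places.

-$0.0009 per pound

Current fair forward for the remaining 10 months: F = S·e^((r + u)·T), (r + u) = 0.0357 + 0.0064 = 0.0421
F = 0.2549 · e^(0.0421 × 10/12) = 0.2549 × 1.035706 = 0.2640
Value of long forward = (F − K)·e^(−rT) = (0.2640 − 0.2649) · e^(−0.0357·10/12)
= -0.0009 × 0.970688 = -0.0009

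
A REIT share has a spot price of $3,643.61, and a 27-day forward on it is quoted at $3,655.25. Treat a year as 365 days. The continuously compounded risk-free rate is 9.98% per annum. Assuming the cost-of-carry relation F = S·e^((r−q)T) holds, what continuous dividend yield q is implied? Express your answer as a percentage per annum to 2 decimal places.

From F = S·e^((r−q)T): (r − q) = ln(F/S)/T
ln(3655.25/3643.61) = ln(1.003195) = 0.003190
(r − q) = 0.003190 / (27/365) = 0.043124
q = r − ln(F/S)/T = 0.0998 − 0.043124 = 0.056676
q = 5.67%

5.67%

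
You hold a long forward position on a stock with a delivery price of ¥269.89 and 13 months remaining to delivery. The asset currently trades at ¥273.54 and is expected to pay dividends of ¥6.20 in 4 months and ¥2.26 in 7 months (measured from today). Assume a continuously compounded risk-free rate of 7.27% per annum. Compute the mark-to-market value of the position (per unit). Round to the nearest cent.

¥15.87

PV(remaining dividends) I = 6.20·e^(−0.0727·4/12) + 2.26·e^(−0.0727·7/12) = 8.2177
Current forward F = (S − I)·e^(rT) = (273.54 − 8.2177)·e^(0.0727·13/12) = 265.3223 × 1.081943 = 287.0636
Value (long) = (F − K)·e^(−rT) = (287.0636 − 269.89) × 0.924263 = 15.8729
Value = ¥15.87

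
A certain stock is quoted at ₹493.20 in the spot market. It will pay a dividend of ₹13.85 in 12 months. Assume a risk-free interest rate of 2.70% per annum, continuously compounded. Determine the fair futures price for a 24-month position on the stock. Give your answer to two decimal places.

₹506.34

PV(dividends) I = 13.85·e^(−0.0270·12/12)
I = 13.4811
F = (S − I)·e^(rT) = (493.20 − 13.4811) · e^(0.0270·24/12)
= 479.7189 · e^0.054000 = 479.7189 × 1.055485 = ₹506.34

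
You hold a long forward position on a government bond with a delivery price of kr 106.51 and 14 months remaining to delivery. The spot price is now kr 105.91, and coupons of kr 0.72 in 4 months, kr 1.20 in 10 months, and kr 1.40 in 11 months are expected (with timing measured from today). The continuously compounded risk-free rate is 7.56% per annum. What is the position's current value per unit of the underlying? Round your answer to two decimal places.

PV(remaining coupons) I = 0.72·e^(−0.0756·4/12) + 1.20·e^(−0.0756·10/12) + 1.40·e^(−0.0756·11/12) = 3.1351
Current forward F = (S − I)·e^(rT) = (105.91 − 3.1351)·e^(0.0756·14/12) = 102.7749 × 1.092207 = 112.2515
Value (long) = (F − K)·e^(−rT) = (112.2515 − 106.51) × 0.915578 = 5.2568
Value = kr 5.26

kr 5.26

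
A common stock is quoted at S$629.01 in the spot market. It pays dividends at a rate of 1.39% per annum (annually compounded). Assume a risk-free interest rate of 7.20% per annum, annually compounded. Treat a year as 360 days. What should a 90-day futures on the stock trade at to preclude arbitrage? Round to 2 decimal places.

F = S · (1+r)^T / (1+q)^T
= 629.01 × 1.017533 / 1.003457 = 629.01 × 1.014028
F = S$637.83

S$637.83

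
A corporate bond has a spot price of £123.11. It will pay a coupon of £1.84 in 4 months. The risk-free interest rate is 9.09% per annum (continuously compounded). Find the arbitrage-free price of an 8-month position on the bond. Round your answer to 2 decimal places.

£128.90

PV(coupons) I = 1.84·e^(−0.0909·4/12)
I = 1.7851
F = (S − I)·e^(rT) = (123.11 − 1.7851) · e^(0.0909·8/12)
= 121.3249 · e^0.060600 = 121.3249 × 1.062474 = £128.90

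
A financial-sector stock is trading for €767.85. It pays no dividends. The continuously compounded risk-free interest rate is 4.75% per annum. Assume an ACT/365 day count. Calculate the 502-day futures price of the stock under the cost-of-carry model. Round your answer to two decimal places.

€819.69

F = S·e^(rT) = 767.85 · e^(0.0475 × 502/365)
= 767.85 · e^0.065329 = 767.85 × 1.067510
F = €819.69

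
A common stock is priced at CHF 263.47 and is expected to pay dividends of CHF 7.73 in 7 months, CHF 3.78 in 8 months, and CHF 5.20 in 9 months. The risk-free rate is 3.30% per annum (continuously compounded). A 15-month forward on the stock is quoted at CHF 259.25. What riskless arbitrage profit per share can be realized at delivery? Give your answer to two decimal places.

PV(dividends) I = 7.73·e^(−0.0330·7/12) + 3.78·e^(−0.0330·8/12) + 5.20·e^(−0.0330·9/12) = 16.3532
Fair forward F* = (S − I)·e^(rT) = (263.47 − 16.3532)·e^0.041250 = 247.1168 × 1.042113 = 257.5236
Market CHF 259.25 > fair 257.5236: forward overpriced → cash-and-carry (borrow at r, buy the stock and collect the dividends, short the forward).
Profit at T = |F_mkt − F*| = |259.25 − 257.5236| = CHF 1.73 per share

CHF 1.73 per share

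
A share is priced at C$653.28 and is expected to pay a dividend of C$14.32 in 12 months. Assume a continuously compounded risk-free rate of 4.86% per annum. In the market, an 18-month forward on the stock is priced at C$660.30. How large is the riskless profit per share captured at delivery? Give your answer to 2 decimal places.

C$27.71 per share

PV(dividends) I = 14.32·e^(−0.0486·12/12) = 13.6407
Fair forward F* = (S − I)·e^(rT) = (653.28 − 13.6407)·e^0.072900 = 639.6393 × 1.075623 = 688.0107
Market C$660.30 < fair 688.0107: forward underpriced → reverse cash-and-carry (short the stock, invest proceeds at r, pay the dividends, go long the forward).
Profit at T = |F_mkt − F*| = |660.30 − 688.0107| = C$27.71 per share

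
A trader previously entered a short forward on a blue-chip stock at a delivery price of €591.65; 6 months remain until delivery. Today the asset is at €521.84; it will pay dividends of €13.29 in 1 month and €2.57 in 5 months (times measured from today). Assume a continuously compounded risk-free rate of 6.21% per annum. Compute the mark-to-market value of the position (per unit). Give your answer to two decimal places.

€67.45

PV(remaining dividends) I = 13.29·e^(−0.0621·1/12) + 2.57·e^(−0.0621·5/12) = 15.7258
Current forward F = (S − I)·e^(rT) = (521.84 − 15.7258)·e^(0.0621·6/12) = 506.1142 × 1.031537 = 522.0755
Value (long) = (F − K)·e^(−rT) = (522.0755 − 591.65) × 0.969427 = -67.4474
Short position value = −(long value) = €67.45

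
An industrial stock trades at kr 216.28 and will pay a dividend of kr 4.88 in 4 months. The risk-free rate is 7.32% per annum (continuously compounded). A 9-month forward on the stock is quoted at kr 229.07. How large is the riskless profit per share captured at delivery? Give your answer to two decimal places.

PV(dividends) I = 4.88·e^(−0.0732·4/12) = 4.7624
Fair forward F* = (S − I)·e^(rT) = (216.28 − 4.7624)·e^0.054900 = 211.5176 × 1.056435 = 223.4546
Market kr 229.07 > fair 223.4546: forward overpriced → cash-and-carry (borrow at r, buy the stock and collect the dividends, short the forward).
Profit at T = |F_mkt − F*| = |229.07 − 223.4546| = kr 5.62 per share

kr 5.62 per share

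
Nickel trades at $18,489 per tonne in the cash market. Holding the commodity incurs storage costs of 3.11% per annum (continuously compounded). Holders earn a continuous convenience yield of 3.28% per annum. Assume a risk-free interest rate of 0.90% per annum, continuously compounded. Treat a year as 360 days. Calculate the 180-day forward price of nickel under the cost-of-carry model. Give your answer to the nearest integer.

$18,557 per tonne

Net carry = r + u − y = 0.0090 + 0.0311 − 0.0328 = 0.0073
F = S·e^((r+u−y)T) = 18489 · e^(0.0073 × 180/360) = 18489 · e^0.003650
= 18489 × 1.003657 = $18,557 per tonne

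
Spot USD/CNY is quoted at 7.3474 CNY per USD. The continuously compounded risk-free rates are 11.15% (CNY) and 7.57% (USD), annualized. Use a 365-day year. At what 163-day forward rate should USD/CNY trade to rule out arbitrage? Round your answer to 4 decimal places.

F = S·e^((r_CNY − r_USD)T) = 7.3474 · e^((0.1115 − 0.0757) × 163/365)
= 7.3474 · e^0.015987 = 7.3474 × 1.016115
F = 7.4658 CNY per USD

7.4658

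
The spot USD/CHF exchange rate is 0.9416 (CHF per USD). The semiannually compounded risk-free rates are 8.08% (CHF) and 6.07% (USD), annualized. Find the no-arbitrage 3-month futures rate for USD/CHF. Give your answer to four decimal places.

0.9462

By covered interest parity, F = S · (1+r_CHF/2)^(2T) / (1+r_USD/2)^(2T)
= 0.9416 × 1.020000 / 1.015062 = 0.9416 × 1.004865
F = 0.9462 CHF per USD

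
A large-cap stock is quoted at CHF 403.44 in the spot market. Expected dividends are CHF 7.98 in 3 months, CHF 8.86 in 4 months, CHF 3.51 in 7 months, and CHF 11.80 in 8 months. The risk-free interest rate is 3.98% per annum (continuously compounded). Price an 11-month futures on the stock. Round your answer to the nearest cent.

PV(dividends) I = 7.98·e^(−0.0398·3/12) + 8.86·e^(−0.0398·4/12) + 3.51·e^(−0.0398·7/12) + 11.80·e^(−0.0398·8/12)
I = 7.9010 + 8.7432 + 3.4294 + 11.4910 = 31.5646
F = (S − I)·e^(rT) = (403.44 − 31.5646) · e^(0.0398·11/12)
= 371.8754 · e^0.036483 = 371.8754 × 1.037157 = CHF 385.69

CHF 385.69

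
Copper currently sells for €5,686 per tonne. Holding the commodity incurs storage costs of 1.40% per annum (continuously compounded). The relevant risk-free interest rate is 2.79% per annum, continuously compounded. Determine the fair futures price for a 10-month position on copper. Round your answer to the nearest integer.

Net carry = r + u − y = 0.0279 + 0.0140 − 0.0000 = 0.0419
F = S·e^((r+u−y)T) = 5686 · e^(0.0419 × 10/12) = 5686 · e^0.034917
= 5686 × 1.035534 = €5,888 per tonne

€5,888 per tonne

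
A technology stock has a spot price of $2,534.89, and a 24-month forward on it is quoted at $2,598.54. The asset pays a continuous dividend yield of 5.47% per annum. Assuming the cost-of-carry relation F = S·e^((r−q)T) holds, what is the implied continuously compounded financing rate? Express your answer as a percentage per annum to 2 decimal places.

From F = S·e^((r−q)T): (r − q) = ln(F/S)/T
ln(2598.54/2534.89) = ln(1.025110) = 0.024800
(r − q) = 0.024800 / (24/12) = 0.012400
r = ln(F/S)/T + q = 0.012400 + 0.0547 = 0.067100
r = 6.71%

6.71%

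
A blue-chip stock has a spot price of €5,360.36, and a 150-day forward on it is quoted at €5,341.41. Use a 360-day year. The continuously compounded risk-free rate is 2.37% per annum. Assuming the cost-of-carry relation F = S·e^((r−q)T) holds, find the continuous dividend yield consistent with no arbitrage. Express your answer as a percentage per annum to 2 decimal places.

From F = S·e^((r−q)T): (r − q) = ln(F/S)/T
ln(5341.41/5360.36) = ln(0.996465) = -0.003541
(r − q) = -0.003541 / (150/360) = -0.008498
q = r − ln(F/S)/T = 0.0237 + 0.008498 = 0.032198
q = 3.22%

3.22%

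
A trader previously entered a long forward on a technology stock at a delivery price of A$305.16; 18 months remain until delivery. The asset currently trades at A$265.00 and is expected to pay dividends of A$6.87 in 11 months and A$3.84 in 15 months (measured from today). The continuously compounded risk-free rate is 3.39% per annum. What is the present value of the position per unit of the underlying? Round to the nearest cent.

-A$35.37

PV(remaining dividends) I = 6.87·e^(−0.0339·11/12) + 3.84·e^(−0.0339·15/12) = 10.3405
Current forward F = (S − I)·e^(rT) = (265.00 − 10.3405)·e^(0.0339·18/12) = 254.6595 × 1.052165 = 267.9438
Value (long) = (F − K)·e^(−rT) = (267.9438 − 305.16) × 0.950421 = -35.3711
Value = -A$35.37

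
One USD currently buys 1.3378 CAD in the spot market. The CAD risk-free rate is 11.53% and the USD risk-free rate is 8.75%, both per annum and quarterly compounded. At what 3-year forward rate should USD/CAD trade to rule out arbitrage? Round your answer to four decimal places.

By covered interest parity, F = S · (1+r_CAD/4)^(4T) / (1+r_USD/4)^(4T)
= 1.3378 × 1.406365 / 1.296502 = 1.3378 × 1.084738
F = 1.4512 CAD per USD

1.4512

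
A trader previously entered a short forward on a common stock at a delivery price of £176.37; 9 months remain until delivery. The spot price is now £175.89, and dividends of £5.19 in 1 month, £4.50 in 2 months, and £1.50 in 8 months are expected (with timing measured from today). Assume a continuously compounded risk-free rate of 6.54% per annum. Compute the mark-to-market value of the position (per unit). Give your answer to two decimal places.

PV(remaining dividends) I = 5.19·e^(−0.0654·1/12) + 4.50·e^(−0.0654·2/12) + 1.50·e^(−0.0654·8/12) = 11.0490
Current forward F = (S − I)·e^(rT) = (175.89 − 11.0490)·e^(0.0654·9/12) = 164.8410 × 1.050273 = 173.1281
Value (long) = (F − K)·e^(−rT) = (173.1281 − 176.37) × 0.952134 = -3.0867
Short position value = −(long value) = £3.09

£3.09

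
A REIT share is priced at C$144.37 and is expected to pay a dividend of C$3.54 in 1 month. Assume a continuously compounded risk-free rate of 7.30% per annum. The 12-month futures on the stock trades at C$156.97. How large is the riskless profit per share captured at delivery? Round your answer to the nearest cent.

PV(dividends) I = 3.54·e^(−0.0730·1/12) = 3.5185
Fair futures F* = (S − I)·e^(rT) = (144.37 − 3.5185)·e^0.073000 = 140.8515 × 1.075731 = 151.5183
Market C$156.97 > fair 151.5183: forward overpriced → cash-and-carry (borrow at r, buy the stock and collect the dividends, short the forward).
Profit at T = |F_mkt − F*| = |156.97 − 151.5183| = C$5.45 per share

C$5.45 per share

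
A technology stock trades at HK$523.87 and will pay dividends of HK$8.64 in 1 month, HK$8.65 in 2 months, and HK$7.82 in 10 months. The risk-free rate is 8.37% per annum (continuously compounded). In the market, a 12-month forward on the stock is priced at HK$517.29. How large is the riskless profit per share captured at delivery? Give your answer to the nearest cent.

HK$25.78 per share

PV(dividends) I = 8.64·e^(−0.0837·1/12) + 8.65·e^(−0.0837·2/12) + 7.82·e^(−0.0837·10/12) = 24.4033
Fair forward F* = (S − I)·e^(rT) = (523.87 − 24.4033)·e^0.083700 = 499.4667 × 1.087303 = 543.0716
Market HK$517.29 < fair 543.0716: forward underpriced → reverse cash-and-carry (short the stock, invest proceeds at r, pay the dividends, go long the forward).
Profit at T = |F_mkt − F*| = |517.29 − 543.0716| = HK$25.78 per share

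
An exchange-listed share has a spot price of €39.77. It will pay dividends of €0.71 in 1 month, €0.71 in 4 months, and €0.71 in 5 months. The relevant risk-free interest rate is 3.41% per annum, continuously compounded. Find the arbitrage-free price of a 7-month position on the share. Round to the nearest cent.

€38.42

PV(dividends) I = 0.71·e^(−0.0341·1/12) + 0.71·e^(−0.0341·4/12) + 0.71·e^(−0.0341·5/12)
I = 0.7080 + 0.7020 + 0.7000 = 2.1100
F = (S − I)·e^(rT) = (39.77 − 2.1100) · e^(0.0341·7/12)
= 37.6600 · e^0.019892 = 37.6600 × 1.020091 = €38.42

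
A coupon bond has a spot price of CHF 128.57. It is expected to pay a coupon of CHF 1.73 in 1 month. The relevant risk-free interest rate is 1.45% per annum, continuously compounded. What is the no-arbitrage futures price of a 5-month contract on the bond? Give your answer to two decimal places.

PV(coupons) I = 1.73·e^(−0.0145·1/12)
I = 1.7279
F = (S − I)·e^(rT) = (128.57 − 1.7279) · e^(0.0145·5/12)
= 126.8421 · e^0.006042 = 126.8421 × 1.006060 = CHF 127.61

CHF 127.61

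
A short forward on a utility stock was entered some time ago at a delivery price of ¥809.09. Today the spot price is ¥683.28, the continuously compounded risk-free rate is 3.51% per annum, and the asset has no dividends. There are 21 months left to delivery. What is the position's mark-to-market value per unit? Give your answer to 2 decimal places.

¥77.61

Current fair forward for the remaining 21 months: F = S·e^(r·T), r = 0.0351
F = 683.28 · e^(0.0351 × 21/12) = 683.28 × 1.063351 = 726.5665
Value of long forward = (F − K)·e^(−rT) = (726.5665 − 809.09) · e^(−0.0351·21/12)
= -82.5235 × 0.940423 = -77.61
Short position value = −(long value) = ¥77.61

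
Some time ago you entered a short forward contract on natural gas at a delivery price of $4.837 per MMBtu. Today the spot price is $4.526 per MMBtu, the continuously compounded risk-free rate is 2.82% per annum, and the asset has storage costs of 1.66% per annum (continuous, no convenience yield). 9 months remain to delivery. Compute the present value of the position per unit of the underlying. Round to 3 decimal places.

Current fair forward for the remaining 9 months: F = S·e^((r + u)·T), (r + u) = 0.0282 + 0.0166 = 0.0448
F = 4.526 · e^(0.0448 × 9/12) = 4.526 × 1.034171 = 4.6807
Value of long forward = (F − K)·e^(−rT) = (4.6807 − 4.837) · e^(−0.0282·9/12)
= -0.1563 × 0.979072 = -0.153
Short position value = −(long value) = $0.153

$0.153 per MMBtu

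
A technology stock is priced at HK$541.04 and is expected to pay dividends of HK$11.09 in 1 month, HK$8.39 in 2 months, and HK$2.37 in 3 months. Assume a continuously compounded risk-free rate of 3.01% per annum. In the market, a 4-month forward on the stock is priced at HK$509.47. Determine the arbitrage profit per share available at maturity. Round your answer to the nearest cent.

HK$15.04 per share

PV(dividends) I = 11.09·e^(−0.0301·1/12) + 8.39·e^(−0.0301·2/12) + 2.37·e^(−0.0301·3/12) = 21.7625
Fair forward F* = (S − I)·e^(rT) = (541.04 − 21.7625)·e^0.010033 = 519.2775 × 1.010083 = 524.5134
Market HK$509.47 < fair 524.5134: forward underpriced → reverse cash-and-carry (short the stock, invest proceeds at r, pay the dividends, go long the forward).
Profit at T = |F_mkt − F*| = |509.47 − 524.5134| = HK$15.04 per share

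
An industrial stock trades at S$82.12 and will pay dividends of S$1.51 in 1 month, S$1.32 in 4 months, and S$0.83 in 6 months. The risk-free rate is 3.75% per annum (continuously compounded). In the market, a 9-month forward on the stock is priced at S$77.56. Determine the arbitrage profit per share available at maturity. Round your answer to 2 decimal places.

PV(dividends) I = 1.51·e^(−0.0375·1/12) + 1.32·e^(−0.0375·4/12) + 0.83·e^(−0.0375·6/12) = 3.6235
Fair forward F* = (S − I)·e^(rT) = (82.12 − 3.6235)·e^0.028125 = 78.4965 × 1.028524 = 80.7355
Market S$77.56 < fair 80.7355: forward underpriced → reverse cash-and-carry (short the stock, invest proceeds at r, pay the dividends, go long the forward).
Profit at T = |F_mkt − F*| = |77.56 − 80.7355| = S$3.18 per share

S$3.18 per share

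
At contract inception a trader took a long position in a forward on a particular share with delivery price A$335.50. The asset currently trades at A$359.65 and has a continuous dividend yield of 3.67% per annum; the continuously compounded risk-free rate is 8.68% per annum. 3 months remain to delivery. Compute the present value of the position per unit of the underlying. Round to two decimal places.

A$28.07

Current fair forward for the remaining 3 months: F = S·e^((r − q)·T), (r − q) = 0.0868 − 0.0367 = 0.0501
F = 359.65 · e^(0.0501 × 3/12) = 359.65 × 1.012604 = 364.1830
Value of long forward = (F − K)·e^(−rT) = (364.1830 − 335.50) · e^(−0.0868·3/12)
= 28.6830 × 0.978534 = 28.07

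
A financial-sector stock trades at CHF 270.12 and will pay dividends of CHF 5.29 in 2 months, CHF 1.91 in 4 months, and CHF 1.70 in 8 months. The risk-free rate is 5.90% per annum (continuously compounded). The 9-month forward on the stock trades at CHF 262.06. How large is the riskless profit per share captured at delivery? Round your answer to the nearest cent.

CHF 11.14 per share

PV(dividends) I = 5.29·e^(−0.0590·2/12) + 1.91·e^(−0.0590·4/12) + 1.70·e^(−0.0590·8/12) = 8.7455
Fair forward F* = (S − I)·e^(rT) = (270.12 − 8.7455)·e^0.044250 = 261.3745 × 1.045244 = 273.2001
Market CHF 262.06 < fair 273.2001: forward underpriced → reverse cash-and-carry (short the stock, invest proceeds at r, pay the dividends, go long the forward).
Profit at T = |F_mkt − F*| = |262.06 − 273.2001| = CHF 11.14 per share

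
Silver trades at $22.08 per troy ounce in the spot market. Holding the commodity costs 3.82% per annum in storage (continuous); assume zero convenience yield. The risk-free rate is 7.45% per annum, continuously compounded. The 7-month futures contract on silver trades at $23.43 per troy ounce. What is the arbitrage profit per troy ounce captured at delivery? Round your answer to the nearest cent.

$0.15 per troy ounce

Fair futures: F* = S·e^(carry·T), with carry = (r + u) = 0.0745 + 0.0382 = 0.1127
F* = 22.08 · e^(0.1127 × 7/12) = 22.08 · e^0.065742 = 22.08 × 1.067951 = $23.5804
Market $23.43 < fair $23.5804: forward underpriced → reverse cash-and-carry (short spot, go long the forward).
At maturity, profit = |F_mkt − F*| = |23.43 − 23.5804| = $0.15 per troy ounce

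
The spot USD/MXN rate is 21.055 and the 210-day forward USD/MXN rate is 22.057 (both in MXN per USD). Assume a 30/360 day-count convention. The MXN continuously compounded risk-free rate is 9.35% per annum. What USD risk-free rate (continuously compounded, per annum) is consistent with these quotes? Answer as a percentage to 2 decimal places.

1.38%

F = S·e^((r_MXN − r_USD)T) ⇒ r_USD = r_MXN − ln(F/S)/T
ln(22.057/21.055) = 0.046492; /(210/360) = 0.079701
r_USD = 0.0935 − 0.079701 = 0.013799
r_USD = 1.38%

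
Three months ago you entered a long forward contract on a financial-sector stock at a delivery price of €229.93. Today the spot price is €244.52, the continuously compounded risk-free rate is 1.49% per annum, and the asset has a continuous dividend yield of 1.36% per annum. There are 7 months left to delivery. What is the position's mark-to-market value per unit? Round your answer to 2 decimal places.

€14.65

Current fair forward for the remaining 7 months: F = S·e^((r − q)·T), (r − q) = 0.0149 − 0.0136 = 0.0013
F = 244.52 · e^(0.0013 × 7/12) = 244.52 × 1.000759 = 244.7056
Value of long forward = (F − K)·e^(−rT) = (244.7056 − 229.93) · e^(−0.0149·7/12)
= 14.7756 × 0.991346 = 14.65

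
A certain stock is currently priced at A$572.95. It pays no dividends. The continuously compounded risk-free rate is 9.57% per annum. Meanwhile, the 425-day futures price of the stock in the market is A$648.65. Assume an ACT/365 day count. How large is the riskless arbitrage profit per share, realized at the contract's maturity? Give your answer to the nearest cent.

Fair futures: F* = S·e^(carry·T), with carry = r = 0.0957
F* = 572.95 · e^(0.0957 × 425/365) = 572.95 · e^0.111432 = 572.95 × 1.117878 = A$640.4882
Market A$648.65 > fair A$640.4882: forward overpriced → cash-and-carry (buy spot, short the forward).
At maturity, profit = |F_mkt − F*| = |648.65 − 640.4882| = A$8.16 per share

A$8.16 per share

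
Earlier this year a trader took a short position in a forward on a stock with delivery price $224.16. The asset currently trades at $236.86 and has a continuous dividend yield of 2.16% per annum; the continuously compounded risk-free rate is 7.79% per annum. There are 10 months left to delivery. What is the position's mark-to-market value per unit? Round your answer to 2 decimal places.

Current fair forward for the remaining 10 months: F = S·e^((r − q)·T), (r − q) = 0.0779 − 0.0216 = 0.0563
F = 236.86 · e^(0.0563 × 10/12) = 236.86 × 1.048035 = 248.2376
Value of long forward = (F − K)·e^(−rT) = (248.2376 − 224.16) · e^(−0.0779·10/12)
= 24.0776 × 0.937146 = 22.56
Short position value = −(long value) = -$22.56

-$22.56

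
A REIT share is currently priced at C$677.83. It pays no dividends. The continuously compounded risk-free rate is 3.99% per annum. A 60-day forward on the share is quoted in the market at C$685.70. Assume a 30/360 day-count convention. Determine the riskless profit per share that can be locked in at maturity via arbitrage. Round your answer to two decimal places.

Fair forward: F* = S·e^(carry·T), with carry = r = 0.0399
F* = 677.83 · e^(0.0399 × 60/360) = 677.83 · e^0.006650 = 677.83 × 1.006672 = C$682.3525
Market C$685.70 > fair C$682.3525: forward overpriced → cash-and-carry (buy spot, short the forward).
At maturity, profit = |F_mkt − F*| = |685.70 − 682.3525| = C$3.35 per share

C$3.35 per share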